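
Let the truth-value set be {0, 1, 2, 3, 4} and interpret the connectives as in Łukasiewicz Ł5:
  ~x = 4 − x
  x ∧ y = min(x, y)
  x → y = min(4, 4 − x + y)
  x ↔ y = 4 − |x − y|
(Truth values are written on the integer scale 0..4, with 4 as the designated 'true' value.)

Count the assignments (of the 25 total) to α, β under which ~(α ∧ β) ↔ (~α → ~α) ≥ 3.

value 4: 9 assignments (counts)
value 3: 7 assignments (counts)
value 2: 5 assignments
value 1: 3 assignments
value 0: 1 assignment
So 16 of the 25 assignments meet the threshold.

16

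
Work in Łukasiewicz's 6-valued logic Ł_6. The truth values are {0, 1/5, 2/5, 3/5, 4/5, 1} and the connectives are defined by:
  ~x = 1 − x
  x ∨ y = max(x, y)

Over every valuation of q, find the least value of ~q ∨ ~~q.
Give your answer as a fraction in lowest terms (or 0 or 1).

3/5

Take q = 2/5:
~q = ~2/5 = 3/5
~q = ~2/5 = 3/5
~~q = ~3/5 = 2/5
~q ∨ ~~q = 3/5 ∨ 2/5 = 3/5
No assignment yields a value below 3/5, so this is the minimum.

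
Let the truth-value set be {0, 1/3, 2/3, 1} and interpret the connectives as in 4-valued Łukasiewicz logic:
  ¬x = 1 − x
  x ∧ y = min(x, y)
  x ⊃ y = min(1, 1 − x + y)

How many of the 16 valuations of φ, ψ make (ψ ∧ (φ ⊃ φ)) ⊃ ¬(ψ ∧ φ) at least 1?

11

φ = 0, ψ = 0 ↦ 1  ≥
φ = 0, ψ = 1/3 ↦ 1  ≥
φ = 0, ψ = 2/3 ↦ 1  ≥
φ = 0, ψ = 1 ↦ 1  ≥
φ = 1/3, ψ = 0 ↦ 1  ≥
φ = 1/3, ψ = 1/3 ↦ 1  ≥
φ = 1/3, ψ = 2/3 ↦ 1  ≥
φ = 1/3, ψ = 1 ↦ 2/3  <
φ = 2/3, ψ = 0 ↦ 1  ≥
φ = 2/3, ψ = 1/3 ↦ 1  ≥
φ = 2/3, ψ = 2/3 ↦ 2/3  <
φ = 2/3, ψ = 1 ↦ 1/3  <
φ = 1, ψ = 0 ↦ 1  ≥
φ = 1, ψ = 1/3 ↦ 1  ≥
φ = 1, ψ = 2/3 ↦ 2/3  <
φ = 1, ψ = 1 ↦ 0  <
So 11 of the 16 assignments meet the threshold.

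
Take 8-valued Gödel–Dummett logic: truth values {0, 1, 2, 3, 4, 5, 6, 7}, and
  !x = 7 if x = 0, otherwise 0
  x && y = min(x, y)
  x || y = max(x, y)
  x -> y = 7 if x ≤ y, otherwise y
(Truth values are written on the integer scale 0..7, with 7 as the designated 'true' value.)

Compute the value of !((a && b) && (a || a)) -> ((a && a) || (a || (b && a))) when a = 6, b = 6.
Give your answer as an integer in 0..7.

7

a && b = 6 && 6 = 6
a || a = 6 || 6 = 6
(a && b) && (a || a) = 6 && 6 = 6
!((a && b) && (a || a)) = !6 = 0
a && a = 6 && 6 = 6
b && a = 6 && 6 = 6
a || (b && a) = 6 || 6 = 6
(a && a) || (a || (b && a)) = 6 || 6 = 6
!((a && b) && (a || a)) -> ((a && a) || (a || (b && a))) = 0 -> 6 = 7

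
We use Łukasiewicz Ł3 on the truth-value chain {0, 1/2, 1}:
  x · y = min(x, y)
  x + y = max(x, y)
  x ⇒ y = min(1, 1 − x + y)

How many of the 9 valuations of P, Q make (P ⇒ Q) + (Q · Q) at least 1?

P = 0, Q = 0 ↦ 1  ≥
P = 0, Q = 1/2 ↦ 1  ≥
P = 0, Q = 1 ↦ 1  ≥
P = 1/2, Q = 0 ↦ 1/2  <
P = 1/2, Q = 1/2 ↦ 1  ≥
P = 1/2, Q = 1 ↦ 1  ≥
P = 1, Q = 0 ↦ 0  <
P = 1, Q = 1/2 ↦ 1/2  <
P = 1, Q = 1 ↦ 1  ≥
So 6 of the 9 assignments meet the threshold.

6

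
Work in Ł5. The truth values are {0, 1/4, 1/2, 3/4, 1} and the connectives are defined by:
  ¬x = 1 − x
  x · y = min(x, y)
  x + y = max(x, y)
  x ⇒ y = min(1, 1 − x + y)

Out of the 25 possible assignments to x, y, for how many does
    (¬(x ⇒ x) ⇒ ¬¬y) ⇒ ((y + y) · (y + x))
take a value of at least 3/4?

10

value 1: 5 assignments (counts)
value 3/4: 5 assignments (counts)
value 1/2: 5 assignments
value 1/4: 5 assignments
value 0: 5 assignments
So 10 of the 25 assignments meet the threshold.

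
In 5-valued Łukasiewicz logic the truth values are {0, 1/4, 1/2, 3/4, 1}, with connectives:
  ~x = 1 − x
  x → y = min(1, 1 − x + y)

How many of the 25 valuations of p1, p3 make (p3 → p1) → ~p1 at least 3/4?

value 1: 9 assignments (counts)
value 3/4: 3 assignments (counts)
value 1/2: 4 assignments
value 1/4: 4 assignments
value 0: 5 assignments
So 12 of the 25 assignments meet the threshold.

12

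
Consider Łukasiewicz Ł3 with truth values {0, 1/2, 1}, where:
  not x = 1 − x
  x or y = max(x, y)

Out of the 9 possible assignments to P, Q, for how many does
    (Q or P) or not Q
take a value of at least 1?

7

P = 0, Q = 0 ↦ 1  ≥
P = 0, Q = 1/2 ↦ 1/2  <
P = 0, Q = 1 ↦ 1  ≥
P = 1/2, Q = 0 ↦ 1  ≥
P = 1/2, Q = 1/2 ↦ 1/2  <
P = 1/2, Q = 1 ↦ 1  ≥
P = 1, Q = 0 ↦ 1  ≥
P = 1, Q = 1/2 ↦ 1  ≥
P = 1, Q = 1 ↦ 1  ≥
So 7 of the 9 assignments meet the threshold.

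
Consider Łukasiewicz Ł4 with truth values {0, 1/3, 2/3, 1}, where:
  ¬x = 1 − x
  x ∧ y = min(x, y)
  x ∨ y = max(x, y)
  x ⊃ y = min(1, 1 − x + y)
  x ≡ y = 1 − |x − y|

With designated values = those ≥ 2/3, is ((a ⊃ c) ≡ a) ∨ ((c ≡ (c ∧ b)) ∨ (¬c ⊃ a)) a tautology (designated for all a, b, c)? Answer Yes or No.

Yes

At a = 1, b = 1, c = 1/3, for instance:
a ⊃ c = 1 ⊃ 1/3 = 1/3
(a ⊃ c) ≡ a = 1/3 ≡ 1 = 1/3
c ∧ b = 1/3 ∧ 1 = 1/3
c ≡ (c ∧ b) = 1/3 ≡ 1/3 = 1
¬c = ¬1/3 = 2/3
¬c ⊃ a = 2/3 ⊃ 1 = 1
(c ≡ (c ∧ b)) ∨ (¬c ⊃ a) = 1 ∨ 1 = 1
((a ⊃ c) ≡ a) ∨ ((c ≡ (c ∧ b)) ∨ (¬c ⊃ a)) = 1/3 ∨ 1 = 1
and checking the remaining 63 assignments likewise gives ≥ 2/3 in every case.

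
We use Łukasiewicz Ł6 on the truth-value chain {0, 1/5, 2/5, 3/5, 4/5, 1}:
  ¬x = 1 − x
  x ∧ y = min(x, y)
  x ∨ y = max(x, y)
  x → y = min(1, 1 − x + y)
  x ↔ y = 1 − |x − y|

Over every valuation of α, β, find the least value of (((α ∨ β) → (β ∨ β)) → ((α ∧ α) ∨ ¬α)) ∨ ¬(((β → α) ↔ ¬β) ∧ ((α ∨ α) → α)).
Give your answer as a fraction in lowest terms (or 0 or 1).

3/5

Take α = 2/5, β = 2/5:
α ∨ β = 2/5 ∨ 2/5 = 2/5
β ∨ β = 2/5 ∨ 2/5 = 2/5
(α ∨ β) → (β ∨ β) = 2/5 → 2/5 = 1
α ∧ α = 2/5 ∧ 2/5 = 2/5
¬α = ¬2/5 = 3/5
(α ∧ α) ∨ ¬α = 2/5 ∨ 3/5 = 3/5
((α ∨ β) → (β ∨ β)) → ((α ∧ α) ∨ ¬α) = 1 → 3/5 = 3/5
β → α = 2/5 → 2/5 = 1
¬β = ¬2/5 = 3/5
(β → α) ↔ ¬β = 1 ↔ 3/5 = 3/5
α ∨ α = 2/5 ∨ 2/5 = 2/5
(α ∨ α) → α = 2/5 → 2/5 = 1
((β → α) ↔ ¬β) ∧ ((α ∨ α) → α) = 3/5 ∧ 1 = 3/5
¬(((β → α) ↔ ¬β) ∧ ((α ∨ α) → α)) = ¬3/5 = 2/5
(((α ∨ β) → (β ∨ β)) → ((α ∧ α) ∨ ¬α)) ∨ ¬(((β → α) ↔ ¬β) ∧ ((α ∨ α) → α)) = 3/5 ∨ 2/5 = 3/5
No assignment yields a value below 3/5, so this is the minimum.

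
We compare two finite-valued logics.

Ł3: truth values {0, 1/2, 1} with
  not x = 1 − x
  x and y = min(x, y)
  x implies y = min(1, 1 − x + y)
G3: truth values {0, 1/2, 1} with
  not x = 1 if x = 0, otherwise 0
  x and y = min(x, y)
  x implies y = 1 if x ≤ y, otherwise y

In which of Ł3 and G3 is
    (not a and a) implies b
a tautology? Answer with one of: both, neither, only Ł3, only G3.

only G3

In Ł3: at a = 1/2, b = 0 the value is 1/2 — not a tautology.
In G3: every assignment gives 1 — tautology.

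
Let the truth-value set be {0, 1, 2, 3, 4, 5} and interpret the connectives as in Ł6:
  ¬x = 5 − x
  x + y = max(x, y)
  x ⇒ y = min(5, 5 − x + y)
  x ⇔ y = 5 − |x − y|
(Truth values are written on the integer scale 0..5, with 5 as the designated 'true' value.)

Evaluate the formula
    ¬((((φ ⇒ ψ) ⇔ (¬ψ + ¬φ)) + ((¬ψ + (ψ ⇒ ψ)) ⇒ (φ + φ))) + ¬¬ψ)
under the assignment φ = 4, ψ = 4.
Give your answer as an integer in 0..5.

φ ⇒ ψ = 4 ⇒ 4 = 5
¬ψ = ¬4 = 1
¬φ = ¬4 = 1
¬ψ + ¬φ = 1 + 1 = 1
(φ ⇒ ψ) ⇔ (¬ψ + ¬φ) = 5 ⇔ 1 = 1
¬ψ = ¬4 = 1
ψ ⇒ ψ = 4 ⇒ 4 = 5
¬ψ + (ψ ⇒ ψ) = 1 + 5 = 5
φ + φ = 4 + 4 = 4
(¬ψ + (ψ ⇒ ψ)) ⇒ (φ + φ) = 5 ⇒ 4 = 4
((φ ⇒ ψ) ⇔ (¬ψ + ¬φ)) + ((¬ψ + (ψ ⇒ ψ)) ⇒ (φ + φ)) = 1 + 4 = 4
¬ψ = ¬4 = 1
¬¬ψ = ¬1 = 4
(((φ ⇒ ψ) ⇔ (¬ψ + ¬φ)) + ((¬ψ + (ψ ⇒ ψ)) ⇒ (φ + φ))) + ¬¬ψ = 4 + 4 = 4
¬((((φ ⇒ ψ) ⇔ (¬ψ + ¬φ)) + ((¬ψ + (ψ ⇒ ψ)) ⇒ (φ + φ))) + ¬¬ψ) = ¬4 = 1

1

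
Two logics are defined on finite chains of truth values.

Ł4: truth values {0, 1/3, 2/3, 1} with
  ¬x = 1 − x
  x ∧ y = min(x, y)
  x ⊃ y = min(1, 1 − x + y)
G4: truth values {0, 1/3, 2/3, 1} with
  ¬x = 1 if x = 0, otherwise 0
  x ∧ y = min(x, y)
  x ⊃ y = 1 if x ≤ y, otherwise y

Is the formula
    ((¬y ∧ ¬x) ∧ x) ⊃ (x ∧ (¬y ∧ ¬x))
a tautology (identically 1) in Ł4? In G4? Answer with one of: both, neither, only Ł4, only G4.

both

In Ł4: every assignment gives 1 — tautology.
In G4: every assignment gives 1 — tautology.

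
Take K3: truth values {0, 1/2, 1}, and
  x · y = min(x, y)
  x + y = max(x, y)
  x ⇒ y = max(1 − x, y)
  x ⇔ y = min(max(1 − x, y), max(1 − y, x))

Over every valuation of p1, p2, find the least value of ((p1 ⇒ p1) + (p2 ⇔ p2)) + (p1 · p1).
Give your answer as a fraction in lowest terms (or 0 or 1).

1/2

Take p1 = 1/2, p2 = 1/2:
p1 ⇒ p1 = 1/2 ⇒ 1/2 = 1/2
p2 ⇔ p2 = 1/2 ⇔ 1/2 = 1/2
(p1 ⇒ p1) + (p2 ⇔ p2) = 1/2 + 1/2 = 1/2
p1 · p1 = 1/2 · 1/2 = 1/2
((p1 ⇒ p1) + (p2 ⇔ p2)) + (p1 · p1) = 1/2 + 1/2 = 1/2
No assignment yields a value below 1/2, so this is the minimum.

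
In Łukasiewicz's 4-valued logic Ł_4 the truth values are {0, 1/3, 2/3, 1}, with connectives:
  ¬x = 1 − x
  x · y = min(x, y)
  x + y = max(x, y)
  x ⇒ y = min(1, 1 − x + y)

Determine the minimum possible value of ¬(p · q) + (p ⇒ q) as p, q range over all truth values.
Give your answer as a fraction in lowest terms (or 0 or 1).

2/3

Take p = 2/3, q = 1/3:
p · q = 2/3 · 1/3 = 1/3
¬(p · q) = ¬1/3 = 2/3
p ⇒ q = 2/3 ⇒ 1/3 = 2/3
¬(p · q) + (p ⇒ q) = 2/3 + 2/3 = 2/3
No assignment yields a value below 2/3, so this is the minimum.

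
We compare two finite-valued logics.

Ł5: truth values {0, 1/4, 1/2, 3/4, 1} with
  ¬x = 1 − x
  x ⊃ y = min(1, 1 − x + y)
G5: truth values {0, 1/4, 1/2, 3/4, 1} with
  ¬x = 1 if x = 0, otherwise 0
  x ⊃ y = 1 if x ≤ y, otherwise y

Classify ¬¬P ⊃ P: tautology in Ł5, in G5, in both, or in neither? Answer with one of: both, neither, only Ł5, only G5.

In Ł5: every assignment gives 1 — tautology.
In G5: at P = 1/4 the value is 1/4 — not a tautology.

only Ł5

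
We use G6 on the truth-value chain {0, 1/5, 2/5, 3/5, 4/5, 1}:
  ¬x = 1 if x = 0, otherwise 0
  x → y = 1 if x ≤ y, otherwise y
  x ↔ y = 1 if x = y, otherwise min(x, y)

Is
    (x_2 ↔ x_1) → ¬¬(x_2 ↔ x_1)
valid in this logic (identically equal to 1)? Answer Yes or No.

At x_1 = 0, x_2 = 2/5, for instance:
x_2 ↔ x_1 = 2/5 ↔ 0 = 0
¬(x_2 ↔ x_1) = ¬0 = 1
¬¬(x_2 ↔ x_1) = ¬1 = 0
(x_2 ↔ x_1) → ¬¬(x_2 ↔ x_1) = 0 → 0 = 1
and checking the remaining 35 assignments likewise gives ≥ 1 in every case.

Yes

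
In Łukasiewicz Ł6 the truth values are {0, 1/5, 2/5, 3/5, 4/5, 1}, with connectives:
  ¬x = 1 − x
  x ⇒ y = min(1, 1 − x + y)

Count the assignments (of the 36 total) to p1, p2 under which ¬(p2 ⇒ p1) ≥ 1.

1

value 1: 1 assignment (counts)
value 4/5: 2 assignments
value 3/5: 3 assignments
value 2/5: 4 assignments
value 1/5: 5 assignments
value 0: 21 assignments
So 1 of the 36 assignments meets the threshold.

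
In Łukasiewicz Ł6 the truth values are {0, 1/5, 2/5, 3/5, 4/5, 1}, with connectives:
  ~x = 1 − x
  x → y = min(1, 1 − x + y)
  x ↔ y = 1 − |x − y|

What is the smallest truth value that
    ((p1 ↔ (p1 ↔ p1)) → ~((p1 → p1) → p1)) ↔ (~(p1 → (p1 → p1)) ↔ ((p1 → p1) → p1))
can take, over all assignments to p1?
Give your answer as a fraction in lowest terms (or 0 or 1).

3/5

Take p1 = 2/5:
p1 ↔ p1 = 2/5 ↔ 2/5 = 1
p1 ↔ (p1 ↔ p1) = 2/5 ↔ 1 = 2/5
p1 → p1 = 2/5 → 2/5 = 1
(p1 → p1) → p1 = 1 → 2/5 = 2/5
~((p1 → p1) → p1) = ~2/5 = 3/5
(p1 ↔ (p1 ↔ p1)) → ~((p1 → p1) → p1) = 2/5 → 3/5 = 1
p1 → p1 = 2/5 → 2/5 = 1
p1 → (p1 → p1) = 2/5 → 1 = 1
~(p1 → (p1 → p1)) = ~1 = 0
p1 → p1 = 2/5 → 2/5 = 1
(p1 → p1) → p1 = 1 → 2/5 = 2/5
~(p1 → (p1 → p1)) ↔ ((p1 → p1) → p1) = 0 ↔ 2/5 = 3/5
((p1 ↔ (p1 ↔ p1)) → ~((p1 → p1) → p1)) ↔ (~(p1 → (p1 → p1)) ↔ ((p1 → p1) → p1)) = 1 ↔ 3/5 = 3/5
No assignment yields a value below 3/5, so this is the minimum.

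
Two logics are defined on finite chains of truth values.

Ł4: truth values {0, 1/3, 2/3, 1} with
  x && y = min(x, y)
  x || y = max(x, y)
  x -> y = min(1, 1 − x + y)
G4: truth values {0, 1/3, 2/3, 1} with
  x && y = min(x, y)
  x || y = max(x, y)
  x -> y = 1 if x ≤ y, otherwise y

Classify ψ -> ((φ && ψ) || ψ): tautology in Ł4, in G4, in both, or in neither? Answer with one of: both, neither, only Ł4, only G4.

both

In Ł4: every assignment gives 1 — tautology.
In G4: every assignment gives 1 — tautology.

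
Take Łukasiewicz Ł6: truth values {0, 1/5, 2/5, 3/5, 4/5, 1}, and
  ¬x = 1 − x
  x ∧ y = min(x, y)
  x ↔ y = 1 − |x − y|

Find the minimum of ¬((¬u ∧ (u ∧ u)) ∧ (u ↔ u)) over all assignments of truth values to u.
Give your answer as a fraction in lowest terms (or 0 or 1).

3/5

Take u = 2/5:
¬u = ¬2/5 = 3/5
u ∧ u = 2/5 ∧ 2/5 = 2/5
¬u ∧ (u ∧ u) = 3/5 ∧ 2/5 = 2/5
u ↔ u = 2/5 ↔ 2/5 = 1
(¬u ∧ (u ∧ u)) ∧ (u ↔ u) = 2/5 ∧ 1 = 2/5
¬((¬u ∧ (u ∧ u)) ∧ (u ↔ u)) = ¬2/5 = 3/5
No assignment yields a value below 3/5, so this is the minimum.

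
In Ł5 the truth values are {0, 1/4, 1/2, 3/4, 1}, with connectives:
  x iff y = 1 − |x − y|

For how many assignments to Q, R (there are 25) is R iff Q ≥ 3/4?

13

value 1: 5 assignments (counts)
value 3/4: 8 assignments (counts)
value 1/2: 6 assignments
value 1/4: 4 assignments
value 0: 2 assignments
So 13 of the 25 assignments meet the threshold.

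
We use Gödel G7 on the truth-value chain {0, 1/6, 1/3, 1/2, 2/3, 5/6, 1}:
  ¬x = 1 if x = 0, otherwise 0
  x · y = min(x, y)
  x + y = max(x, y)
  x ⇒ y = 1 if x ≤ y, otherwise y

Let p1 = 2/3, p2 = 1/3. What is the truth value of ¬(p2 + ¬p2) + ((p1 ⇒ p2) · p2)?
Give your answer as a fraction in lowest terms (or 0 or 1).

¬p2 = ¬1/3 = 0
p2 + ¬p2 = 1/3 + 0 = 1/3
¬(p2 + ¬p2) = ¬1/3 = 0
p1 ⇒ p2 = 2/3 ⇒ 1/3 = 1/3
(p1 ⇒ p2) · p2 = 1/3 · 1/3 = 1/3
¬(p2 + ¬p2) + ((p1 ⇒ p2) · p2) = 0 + 1/3 = 1/3

1/3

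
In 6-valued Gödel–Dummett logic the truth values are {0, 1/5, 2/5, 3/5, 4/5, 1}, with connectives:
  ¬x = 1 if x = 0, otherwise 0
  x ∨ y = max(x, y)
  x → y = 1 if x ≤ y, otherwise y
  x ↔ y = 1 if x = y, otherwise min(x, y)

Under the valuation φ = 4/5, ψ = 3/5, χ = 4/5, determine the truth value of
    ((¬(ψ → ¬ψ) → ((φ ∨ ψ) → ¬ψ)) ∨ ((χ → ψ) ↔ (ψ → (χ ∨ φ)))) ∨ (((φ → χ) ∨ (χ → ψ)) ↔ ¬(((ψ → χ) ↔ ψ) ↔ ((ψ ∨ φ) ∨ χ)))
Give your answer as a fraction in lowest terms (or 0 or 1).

¬ψ = ¬3/5 = 0
ψ → ¬ψ = 3/5 → 0 = 0
¬(ψ → ¬ψ) = ¬0 = 1
φ ∨ ψ = 4/5 ∨ 3/5 = 4/5
¬ψ = ¬3/5 = 0
(φ ∨ ψ) → ¬ψ = 4/5 → 0 = 0
¬(ψ → ¬ψ) → ((φ ∨ ψ) → ¬ψ) = 1 → 0 = 0
χ → ψ = 4/5 → 3/5 = 3/5
χ ∨ φ = 4/5 ∨ 4/5 = 4/5
ψ → (χ ∨ φ) = 3/5 → 4/5 = 1
(χ → ψ) ↔ (ψ → (χ ∨ φ)) = 3/5 ↔ 1 = 3/5
(¬(ψ → ¬ψ) → ((φ ∨ ψ) → ¬ψ)) ∨ ((χ → ψ) ↔ (ψ → (χ ∨ φ))) = 0 ∨ 3/5 = 3/5
φ → χ = 4/5 → 4/5 = 1
χ → ψ = 4/5 → 3/5 = 3/5
(φ → χ) ∨ (χ → ψ) = 1 ∨ 3/5 = 1
ψ → χ = 3/5 → 4/5 = 1
(ψ → χ) ↔ ψ = 1 ↔ 3/5 = 3/5
ψ ∨ φ = 3/5 ∨ 4/5 = 4/5
(ψ ∨ φ) ∨ χ = 4/5 ∨ 4/5 = 4/5
((ψ → χ) ↔ ψ) ↔ ((ψ ∨ φ) ∨ χ) = 3/5 ↔ 4/5 = 3/5
¬(((ψ → χ) ↔ ψ) ↔ ((ψ ∨ φ) ∨ χ)) = ¬3/5 = 0
((φ → χ) ∨ (χ → ψ)) ↔ ¬(((ψ → χ) ↔ ψ) ↔ ((ψ ∨ φ) ∨ χ)) = 1 ↔ 0 = 0
((¬(ψ → ¬ψ) → ((φ ∨ ψ) → ¬ψ)) ∨ ((χ → ψ) ↔ (ψ → (χ ∨ φ)))) ∨ (((φ → χ) ∨ (χ → ψ)) ↔ ¬(((ψ → χ) ↔ ψ) ↔ ((ψ ∨ φ) ∨ χ))) = 3/5 ∨ 0 = 3/5

3/5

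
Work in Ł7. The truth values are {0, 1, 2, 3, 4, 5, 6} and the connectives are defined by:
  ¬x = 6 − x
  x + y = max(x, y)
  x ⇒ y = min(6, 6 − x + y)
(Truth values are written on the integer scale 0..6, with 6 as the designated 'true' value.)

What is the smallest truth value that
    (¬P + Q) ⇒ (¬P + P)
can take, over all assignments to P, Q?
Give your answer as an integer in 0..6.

Take P = 3, Q = 6:
¬P = ¬3 = 3
¬P + Q = 3 + 6 = 6
¬P = ¬3 = 3
¬P + P = 3 + 3 = 3
(¬P + Q) ⇒ (¬P + P) = 6 ⇒ 3 = 3
No assignment yields a value below 3, so this is the minimum.

3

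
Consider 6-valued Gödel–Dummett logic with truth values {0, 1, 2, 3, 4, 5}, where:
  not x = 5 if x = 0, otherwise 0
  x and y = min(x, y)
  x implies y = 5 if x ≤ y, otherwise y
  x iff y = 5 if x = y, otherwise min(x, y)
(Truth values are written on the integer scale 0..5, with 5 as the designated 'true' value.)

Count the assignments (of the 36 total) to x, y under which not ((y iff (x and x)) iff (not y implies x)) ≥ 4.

11

value 5: 11 assignments (counts)
value 0: 25 assignments
So 11 of the 36 assignments meet the threshold.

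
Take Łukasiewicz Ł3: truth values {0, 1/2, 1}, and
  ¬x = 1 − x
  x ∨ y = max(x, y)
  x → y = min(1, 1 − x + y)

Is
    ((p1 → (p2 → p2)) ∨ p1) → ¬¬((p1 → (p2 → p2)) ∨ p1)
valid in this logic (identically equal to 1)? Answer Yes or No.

Yes

p1 = 0, p2 = 0 ↦ 1
p1 = 0, p2 = 1/2 ↦ 1
p1 = 0, p2 = 1 ↦ 1
p1 = 1/2, p2 = 0 ↦ 1
p1 = 1/2, p2 = 1/2 ↦ 1
p1 = 1/2, p2 = 1 ↦ 1
p1 = 1, p2 = 0 ↦ 1
p1 = 1, p2 = 1/2 ↦ 1
p1 = 1, p2 = 1 ↦ 1
Every assignment gives a value ≥ 1.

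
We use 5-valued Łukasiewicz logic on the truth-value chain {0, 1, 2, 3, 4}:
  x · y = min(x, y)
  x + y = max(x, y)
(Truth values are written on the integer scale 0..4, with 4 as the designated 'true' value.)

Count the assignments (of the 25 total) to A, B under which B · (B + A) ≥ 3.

value 4: 5 assignments (counts)
value 3: 5 assignments (counts)
value 2: 5 assignments
value 1: 5 assignments
value 0: 5 assignments
So 10 of the 25 assignments meet the threshold.

10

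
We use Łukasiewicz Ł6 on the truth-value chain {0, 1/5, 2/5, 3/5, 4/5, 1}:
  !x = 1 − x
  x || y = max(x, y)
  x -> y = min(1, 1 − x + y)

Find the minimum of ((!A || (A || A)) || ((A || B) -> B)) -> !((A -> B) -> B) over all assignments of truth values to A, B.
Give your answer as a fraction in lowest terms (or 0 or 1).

0

Take A = 0, B = 1:
!A = !0 = 1
A || A = 0 || 0 = 0
!A || (A || A) = 1 || 0 = 1
A || B = 0 || 1 = 1
(A || B) -> B = 1 -> 1 = 1
(!A || (A || A)) || ((A || B) -> B) = 1 || 1 = 1
A -> B = 0 -> 1 = 1
(A -> B) -> B = 1 -> 1 = 1
!((A -> B) -> B) = !1 = 0
((!A || (A || A)) || ((A || B) -> B)) -> !((A -> B) -> B) = 1 -> 0 = 0
No assignment yields a value below 0, so this is the minimum.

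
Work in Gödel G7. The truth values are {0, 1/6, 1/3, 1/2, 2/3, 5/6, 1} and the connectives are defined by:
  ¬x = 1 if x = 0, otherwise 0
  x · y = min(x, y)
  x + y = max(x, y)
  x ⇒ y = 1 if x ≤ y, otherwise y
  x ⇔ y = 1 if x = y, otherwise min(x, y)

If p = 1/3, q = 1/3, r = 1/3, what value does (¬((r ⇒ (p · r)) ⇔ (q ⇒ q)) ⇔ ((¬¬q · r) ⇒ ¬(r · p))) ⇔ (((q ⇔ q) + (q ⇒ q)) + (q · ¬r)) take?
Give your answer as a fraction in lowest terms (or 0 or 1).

1

p · r = 1/3 · 1/3 = 1/3
r ⇒ (p · r) = 1/3 ⇒ 1/3 = 1
q ⇒ q = 1/3 ⇒ 1/3 = 1
(r ⇒ (p · r)) ⇔ (q ⇒ q) = 1 ⇔ 1 = 1
¬((r ⇒ (p · r)) ⇔ (q ⇒ q)) = ¬1 = 0
¬q = ¬1/3 = 0
¬¬q = ¬0 = 1
¬¬q · r = 1 · 1/3 = 1/3
r · p = 1/3 · 1/3 = 1/3
¬(r · p) = ¬1/3 = 0
(¬¬q · r) ⇒ ¬(r · p) = 1/3 ⇒ 0 = 0
¬((r ⇒ (p · r)) ⇔ (q ⇒ q)) ⇔ ((¬¬q · r) ⇒ ¬(r · p)) = 0 ⇔ 0 = 1
q ⇔ q = 1/3 ⇔ 1/3 = 1
q ⇒ q = 1/3 ⇒ 1/3 = 1
(q ⇔ q) + (q ⇒ q) = 1 + 1 = 1
¬r = ¬1/3 = 0
q · ¬r = 1/3 · 0 = 0
((q ⇔ q) + (q ⇒ q)) + (q · ¬r) = 1 + 0 = 1
(¬((r ⇒ (p · r)) ⇔ (q ⇒ q)) ⇔ ((¬¬q · r) ⇒ ¬(r · p))) ⇔ (((q ⇔ q) + (q ⇒ q)) + (q · ¬r)) = 1 ⇔ 1 = 1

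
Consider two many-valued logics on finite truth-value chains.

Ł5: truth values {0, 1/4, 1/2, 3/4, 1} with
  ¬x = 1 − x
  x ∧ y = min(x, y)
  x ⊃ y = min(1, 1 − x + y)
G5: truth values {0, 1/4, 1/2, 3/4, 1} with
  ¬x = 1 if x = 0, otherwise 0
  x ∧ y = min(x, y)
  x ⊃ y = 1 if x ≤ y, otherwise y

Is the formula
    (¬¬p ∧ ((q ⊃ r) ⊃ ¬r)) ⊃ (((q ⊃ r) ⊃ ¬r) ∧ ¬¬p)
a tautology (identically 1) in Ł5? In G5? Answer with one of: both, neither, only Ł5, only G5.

both

In Ł5: every assignment gives 1 — tautology.
In G5: every assignment gives 1 — tautology.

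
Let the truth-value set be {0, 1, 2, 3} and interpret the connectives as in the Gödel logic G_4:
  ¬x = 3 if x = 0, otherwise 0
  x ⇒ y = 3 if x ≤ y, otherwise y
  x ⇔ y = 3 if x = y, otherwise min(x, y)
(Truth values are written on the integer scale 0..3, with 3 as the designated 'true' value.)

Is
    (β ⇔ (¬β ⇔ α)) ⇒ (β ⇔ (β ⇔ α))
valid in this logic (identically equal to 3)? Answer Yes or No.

Counterexample: take α = 0, β = 0.
¬β = ¬0 = 3
¬β ⇔ α = 3 ⇔ 0 = 0
β ⇔ (¬β ⇔ α) = 0 ⇔ 0 = 3
β ⇔ α = 0 ⇔ 0 = 3
β ⇔ (β ⇔ α) = 0 ⇔ 3 = 0
(β ⇔ (¬β ⇔ α)) ⇒ (β ⇔ (β ⇔ α)) = 3 ⇒ 0 = 0
This gives 0 ≠ 3.

No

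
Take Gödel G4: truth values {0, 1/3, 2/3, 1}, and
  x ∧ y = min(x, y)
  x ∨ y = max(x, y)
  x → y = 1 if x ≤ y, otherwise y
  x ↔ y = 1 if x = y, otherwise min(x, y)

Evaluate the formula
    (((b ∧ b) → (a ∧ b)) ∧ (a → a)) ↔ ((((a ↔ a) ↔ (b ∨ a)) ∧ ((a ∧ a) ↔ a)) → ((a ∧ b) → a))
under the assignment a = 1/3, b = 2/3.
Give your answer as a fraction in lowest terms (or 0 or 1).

1/3

b ∧ b = 2/3 ∧ 2/3 = 2/3
a ∧ b = 1/3 ∧ 2/3 = 1/3
(b ∧ b) → (a ∧ b) = 2/3 → 1/3 = 1/3
a → a = 1/3 → 1/3 = 1
((b ∧ b) → (a ∧ b)) ∧ (a → a) = 1/3 ∧ 1 = 1/3
a ↔ a = 1/3 ↔ 1/3 = 1
b ∨ a = 2/3 ∨ 1/3 = 2/3
(a ↔ a) ↔ (b ∨ a) = 1 ↔ 2/3 = 2/3
a ∧ a = 1/3 ∧ 1/3 = 1/3
(a ∧ a) ↔ a = 1/3 ↔ 1/3 = 1
((a ↔ a) ↔ (b ∨ a)) ∧ ((a ∧ a) ↔ a) = 2/3 ∧ 1 = 2/3
a ∧ b = 1/3 ∧ 2/3 = 1/3
(a ∧ b) → a = 1/3 → 1/3 = 1
(((a ↔ a) ↔ (b ∨ a)) ∧ ((a ∧ a) ↔ a)) → ((a ∧ b) → a) = 2/3 → 1 = 1
(((b ∧ b) → (a ∧ b)) ∧ (a → a)) ↔ ((((a ↔ a) ↔ (b ∨ a)) ∧ ((a ∧ a) ↔ a)) → ((a ∧ b) → a)) = 1/3 ↔ 1 = 1/3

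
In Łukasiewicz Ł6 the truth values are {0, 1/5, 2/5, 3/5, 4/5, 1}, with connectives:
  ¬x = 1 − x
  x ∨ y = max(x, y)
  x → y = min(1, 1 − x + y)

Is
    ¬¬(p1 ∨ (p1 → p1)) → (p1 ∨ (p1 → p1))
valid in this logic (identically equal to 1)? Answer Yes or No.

Yes

p1 = 0 ↦ 1
p1 = 1/5 ↦ 1
p1 = 2/5 ↦ 1
p1 = 3/5 ↦ 1
p1 = 4/5 ↦ 1
p1 = 1 ↦ 1
Every assignment gives a value ≥ 1.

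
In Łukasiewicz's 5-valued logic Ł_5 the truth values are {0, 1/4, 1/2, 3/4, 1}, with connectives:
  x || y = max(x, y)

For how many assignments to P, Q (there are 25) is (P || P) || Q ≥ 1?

9

value 1: 9 assignments (counts)
value 3/4: 7 assignments
value 1/2: 5 assignments
value 1/4: 3 assignments
value 0: 1 assignment
So 9 of the 25 assignments meet the threshold.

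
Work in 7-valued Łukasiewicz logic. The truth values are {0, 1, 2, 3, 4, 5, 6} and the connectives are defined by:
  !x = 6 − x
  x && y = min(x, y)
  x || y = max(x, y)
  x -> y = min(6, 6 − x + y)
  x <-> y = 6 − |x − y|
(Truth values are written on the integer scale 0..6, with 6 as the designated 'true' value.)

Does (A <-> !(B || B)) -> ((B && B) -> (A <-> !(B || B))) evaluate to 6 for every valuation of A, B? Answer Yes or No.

Yes

At A = 0, B = 2, for instance:
B || B = 2 || 2 = 2
!(B || B) = !2 = 4
A <-> !(B || B) = 0 <-> 4 = 2
B && B = 2 && 2 = 2
(B && B) -> (A <-> !(B || B)) = 2 -> 2 = 6
(A <-> !(B || B)) -> ((B && B) -> (A <-> !(B || B))) = 2 -> 6 = 6
and checking the remaining 48 assignments likewise gives ≥ 6 in every case.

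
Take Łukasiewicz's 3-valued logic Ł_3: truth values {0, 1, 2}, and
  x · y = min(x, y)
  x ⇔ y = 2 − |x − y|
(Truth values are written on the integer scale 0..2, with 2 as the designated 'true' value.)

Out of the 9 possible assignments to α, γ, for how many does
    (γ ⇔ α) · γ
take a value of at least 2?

α = 0, γ = 0 ↦ 0  <
α = 0, γ = 1 ↦ 1  <
α = 0, γ = 2 ↦ 0  <
α = 1, γ = 0 ↦ 0  <
α = 1, γ = 1 ↦ 1  <
α = 1, γ = 2 ↦ 1  <
α = 2, γ = 0 ↦ 0  <
α = 2, γ = 1 ↦ 1  <
α = 2, γ = 2 ↦ 2  ≥
So 1 of the 9 assignments meets the threshold.

1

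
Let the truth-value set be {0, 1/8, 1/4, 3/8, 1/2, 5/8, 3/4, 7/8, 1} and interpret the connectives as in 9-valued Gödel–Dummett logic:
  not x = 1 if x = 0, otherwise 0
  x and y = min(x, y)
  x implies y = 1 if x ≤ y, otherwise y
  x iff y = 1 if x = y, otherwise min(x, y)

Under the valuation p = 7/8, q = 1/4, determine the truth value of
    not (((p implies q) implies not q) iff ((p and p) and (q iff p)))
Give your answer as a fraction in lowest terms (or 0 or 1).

p implies q = 7/8 implies 1/4 = 1/4
not q = not 1/4 = 0
(p implies q) implies not q = 1/4 implies 0 = 0
p and p = 7/8 and 7/8 = 7/8
q iff p = 1/4 iff 7/8 = 1/4
(p and p) and (q iff p) = 7/8 and 1/4 = 1/4
((p implies q) implies not q) iff ((p and p) and (q iff p)) = 0 iff 1/4 = 0
not (((p implies q) implies not q) iff ((p and p) and (q iff p))) = not 0 = 1

1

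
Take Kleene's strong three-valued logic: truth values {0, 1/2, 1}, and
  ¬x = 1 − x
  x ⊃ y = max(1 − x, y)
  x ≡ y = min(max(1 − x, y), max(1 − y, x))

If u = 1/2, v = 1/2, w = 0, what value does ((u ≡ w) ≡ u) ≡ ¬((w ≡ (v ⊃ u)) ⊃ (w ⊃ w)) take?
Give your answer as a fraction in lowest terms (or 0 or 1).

u ≡ w = 1/2 ≡ 0 = 1/2
(u ≡ w) ≡ u = 1/2 ≡ 1/2 = 1/2
v ⊃ u = 1/2 ⊃ 1/2 = 1/2
w ≡ (v ⊃ u) = 0 ≡ 1/2 = 1/2
w ⊃ w = 0 ⊃ 0 = 1
(w ≡ (v ⊃ u)) ⊃ (w ⊃ w) = 1/2 ⊃ 1 = 1
¬((w ≡ (v ⊃ u)) ⊃ (w ⊃ w)) = ¬1 = 0
((u ≡ w) ≡ u) ≡ ¬((w ≡ (v ⊃ u)) ⊃ (w ⊃ w)) = 1/2 ≡ 0 = 1/2

1/2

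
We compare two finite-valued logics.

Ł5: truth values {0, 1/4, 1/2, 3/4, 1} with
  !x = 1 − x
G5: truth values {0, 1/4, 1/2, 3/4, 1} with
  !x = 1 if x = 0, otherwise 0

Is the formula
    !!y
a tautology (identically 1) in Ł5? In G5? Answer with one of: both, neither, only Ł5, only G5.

neither

In Ł5: at y = 0 the value is 0 — not a tautology.
In G5: at y = 0 the value is 0 — not a tautology.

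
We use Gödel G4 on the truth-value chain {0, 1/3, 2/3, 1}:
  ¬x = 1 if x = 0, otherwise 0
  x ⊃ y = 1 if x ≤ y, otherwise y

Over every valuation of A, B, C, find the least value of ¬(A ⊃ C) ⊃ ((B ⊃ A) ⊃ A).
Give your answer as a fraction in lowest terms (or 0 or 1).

1/3

Take A = 1/3, B = 0, C = 0:
A ⊃ C = 1/3 ⊃ 0 = 0
¬(A ⊃ C) = ¬0 = 1
B ⊃ A = 0 ⊃ 1/3 = 1
(B ⊃ A) ⊃ A = 1 ⊃ 1/3 = 1/3
¬(A ⊃ C) ⊃ ((B ⊃ A) ⊃ A) = 1 ⊃ 1/3 = 1/3
No assignment yields a value below 1/3, so this is the minimum.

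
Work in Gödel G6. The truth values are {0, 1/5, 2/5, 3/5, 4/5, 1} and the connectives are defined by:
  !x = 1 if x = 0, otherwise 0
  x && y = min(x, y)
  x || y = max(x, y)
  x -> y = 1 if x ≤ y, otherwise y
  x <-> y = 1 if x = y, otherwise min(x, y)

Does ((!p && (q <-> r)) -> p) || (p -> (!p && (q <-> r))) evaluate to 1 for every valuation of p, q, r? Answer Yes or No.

At p = 1/5, q = 1/5, r = 1, for instance:
!p = !1/5 = 0
q <-> r = 1/5 <-> 1 = 1/5
!p && (q <-> r) = 0 && 1/5 = 0
(!p && (q <-> r)) -> p = 0 -> 1/5 = 1
p -> (!p && (q <-> r)) = 1/5 -> 0 = 0
((!p && (q <-> r)) -> p) || (p -> (!p && (q <-> r))) = 1 || 0 = 1
and checking the remaining 215 assignments likewise gives ≥ 1 in every case.

Yes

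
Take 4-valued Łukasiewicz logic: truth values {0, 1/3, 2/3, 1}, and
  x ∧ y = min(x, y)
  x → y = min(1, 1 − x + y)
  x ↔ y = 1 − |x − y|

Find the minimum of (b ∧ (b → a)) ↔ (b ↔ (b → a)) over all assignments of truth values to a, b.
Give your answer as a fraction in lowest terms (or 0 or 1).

2/3

Take a = 0, b = 1/3:
b → a = 1/3 → 0 = 2/3
b ∧ (b → a) = 1/3 ∧ 2/3 = 1/3
b → a = 1/3 → 0 = 2/3
b ↔ (b → a) = 1/3 ↔ 2/3 = 2/3
(b ∧ (b → a)) ↔ (b ↔ (b → a)) = 1/3 ↔ 2/3 = 2/3
No assignment yields a value below 2/3, so this is the minimum.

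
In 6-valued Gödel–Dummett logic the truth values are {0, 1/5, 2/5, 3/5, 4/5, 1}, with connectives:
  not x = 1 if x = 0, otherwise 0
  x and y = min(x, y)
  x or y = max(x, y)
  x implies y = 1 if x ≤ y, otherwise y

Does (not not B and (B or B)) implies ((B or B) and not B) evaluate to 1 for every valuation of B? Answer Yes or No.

No

Counterexample: take B = 1/5.
not B = not 1/5 = 0
not not B = not 0 = 1
B or B = 1/5 or 1/5 = 1/5
not not B and (B or B) = 1 and 1/5 = 1/5
B or B = 1/5 or 1/5 = 1/5
not B = not 1/5 = 0
(B or B) and not B = 1/5 and 0 = 0
(not not B and (B or B)) implies ((B or B) and not B) = 1/5 implies 0 = 0
This gives 0 ≠ 1.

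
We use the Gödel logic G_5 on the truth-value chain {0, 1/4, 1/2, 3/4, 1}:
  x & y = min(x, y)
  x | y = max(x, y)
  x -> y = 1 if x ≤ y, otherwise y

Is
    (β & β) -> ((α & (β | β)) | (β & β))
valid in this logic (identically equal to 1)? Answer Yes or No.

At α = 1/2, β = 1, for instance:
β & β = 1 & 1 = 1
β | β = 1 | 1 = 1
α & (β | β) = 1/2 & 1 = 1/2
(α & (β | β)) | (β & β) = 1/2 | 1 = 1
(β & β) -> ((α & (β | β)) | (β & β)) = 1 -> 1 = 1
and checking the remaining 24 assignments likewise gives ≥ 1 in every case.

Yes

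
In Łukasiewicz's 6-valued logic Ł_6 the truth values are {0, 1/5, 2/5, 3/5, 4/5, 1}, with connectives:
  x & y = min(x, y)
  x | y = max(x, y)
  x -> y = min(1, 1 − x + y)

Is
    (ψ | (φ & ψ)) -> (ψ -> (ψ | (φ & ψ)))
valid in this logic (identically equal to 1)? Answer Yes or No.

Yes

At φ = 3/5, ψ = 4/5, for instance:
φ & ψ = 3/5 & 4/5 = 3/5
ψ | (φ & ψ) = 4/5 | 3/5 = 4/5
ψ -> (ψ | (φ & ψ)) = 4/5 -> 4/5 = 1
(ψ | (φ & ψ)) -> (ψ -> (ψ | (φ & ψ))) = 4/5 -> 1 = 1
and checking the remaining 35 assignments likewise gives ≥ 1 in every case.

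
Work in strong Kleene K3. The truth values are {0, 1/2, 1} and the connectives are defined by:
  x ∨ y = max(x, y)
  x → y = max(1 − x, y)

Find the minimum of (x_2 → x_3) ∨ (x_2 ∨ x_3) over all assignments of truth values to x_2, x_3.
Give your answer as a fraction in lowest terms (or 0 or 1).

Take x_2 = 1/2, x_3 = 0:
x_2 → x_3 = 1/2 → 0 = 1/2
x_2 ∨ x_3 = 1/2 ∨ 0 = 1/2
(x_2 → x_3) ∨ (x_2 ∨ x_3) = 1/2 ∨ 1/2 = 1/2
No assignment yields a value below 1/2, so this is the minimum.

1/2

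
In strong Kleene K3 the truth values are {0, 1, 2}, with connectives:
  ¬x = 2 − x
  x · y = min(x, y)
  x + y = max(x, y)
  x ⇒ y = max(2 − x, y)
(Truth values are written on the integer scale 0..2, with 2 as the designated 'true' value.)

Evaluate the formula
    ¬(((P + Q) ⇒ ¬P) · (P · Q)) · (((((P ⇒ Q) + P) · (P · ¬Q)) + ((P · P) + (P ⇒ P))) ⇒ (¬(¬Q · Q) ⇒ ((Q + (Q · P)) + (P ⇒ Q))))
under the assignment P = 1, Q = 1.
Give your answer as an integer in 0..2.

1

P + Q = 1 + 1 = 1
¬P = ¬1 = 1
(P + Q) ⇒ ¬P = 1 ⇒ 1 = 1
P · Q = 1 · 1 = 1
((P + Q) ⇒ ¬P) · (P · Q) = 1 · 1 = 1
¬(((P + Q) ⇒ ¬P) · (P · Q)) = ¬1 = 1
P ⇒ Q = 1 ⇒ 1 = 1
(P ⇒ Q) + P = 1 + 1 = 1
¬Q = ¬1 = 1
P · ¬Q = 1 · 1 = 1
((P ⇒ Q) + P) · (P · ¬Q) = 1 · 1 = 1
P · P = 1 · 1 = 1
P ⇒ P = 1 ⇒ 1 = 1
(P · P) + (P ⇒ P) = 1 + 1 = 1
(((P ⇒ Q) + P) · (P · ¬Q)) + ((P · P) + (P ⇒ P)) = 1 + 1 = 1
¬Q = ¬1 = 1
¬Q · Q = 1 · 1 = 1
¬(¬Q · Q) = ¬1 = 1
Q · P = 1 · 1 = 1
Q + (Q · P) = 1 + 1 = 1
P ⇒ Q = 1 ⇒ 1 = 1
(Q + (Q · P)) + (P ⇒ Q) = 1 + 1 = 1
¬(¬Q · Q) ⇒ ((Q + (Q · P)) + (P ⇒ Q)) = 1 ⇒ 1 = 1
((((P ⇒ Q) + P) · (P · ¬Q)) + ((P · P) + (P ⇒ P))) ⇒ (¬(¬Q · Q) ⇒ ((Q + (Q · P)) + (P ⇒ Q))) = 1 ⇒ 1 = 1
¬(((P + Q) ⇒ ¬P) · (P · Q)) · (((((P ⇒ Q) + P) · (P · ¬Q)) + ((P · P) + (P ⇒ P))) ⇒ (¬(¬Q · Q) ⇒ ((Q + (Q · P)) + (P ⇒ Q)))) = 1 · 1 = 1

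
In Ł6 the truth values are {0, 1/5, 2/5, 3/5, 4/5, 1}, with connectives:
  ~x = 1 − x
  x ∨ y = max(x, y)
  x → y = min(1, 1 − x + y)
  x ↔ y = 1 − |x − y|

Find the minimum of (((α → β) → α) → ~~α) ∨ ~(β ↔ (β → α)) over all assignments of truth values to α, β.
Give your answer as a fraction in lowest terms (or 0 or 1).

4/5

Take α = 2/5, β = 1/5:
α → β = 2/5 → 1/5 = 4/5
(α → β) → α = 4/5 → 2/5 = 3/5
~α = ~2/5 = 3/5
~~α = ~3/5 = 2/5
((α → β) → α) → ~~α = 3/5 → 2/5 = 4/5
β → α = 1/5 → 2/5 = 1
β ↔ (β → α) = 1/5 ↔ 1 = 1/5
~(β ↔ (β → α)) = ~1/5 = 4/5
(((α → β) → α) → ~~α) ∨ ~(β ↔ (β → α)) = 4/5 ∨ 4/5 = 4/5
No assignment yields a value below 4/5, so this is the minimum.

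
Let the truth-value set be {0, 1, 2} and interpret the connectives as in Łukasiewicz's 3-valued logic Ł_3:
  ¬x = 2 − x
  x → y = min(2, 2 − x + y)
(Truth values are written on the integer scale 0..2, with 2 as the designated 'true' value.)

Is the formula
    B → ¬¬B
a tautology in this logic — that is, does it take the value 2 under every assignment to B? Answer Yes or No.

B = 0 ↦ 2
B = 1 ↦ 2
B = 2 ↦ 2
Every assignment gives a value ≥ 2.

Yes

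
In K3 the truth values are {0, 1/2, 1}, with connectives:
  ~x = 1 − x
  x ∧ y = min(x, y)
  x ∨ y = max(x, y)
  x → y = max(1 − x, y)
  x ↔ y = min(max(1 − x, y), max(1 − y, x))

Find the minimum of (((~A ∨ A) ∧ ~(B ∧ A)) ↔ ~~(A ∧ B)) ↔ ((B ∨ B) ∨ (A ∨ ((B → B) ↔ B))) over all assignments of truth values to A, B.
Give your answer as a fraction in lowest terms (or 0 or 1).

0

Take A = 0, B = 1:
~A = ~0 = 1
~A ∨ A = 1 ∨ 0 = 1
B ∧ A = 1 ∧ 0 = 0
~(B ∧ A) = ~0 = 1
(~A ∨ A) ∧ ~(B ∧ A) = 1 ∧ 1 = 1
A ∧ B = 0 ∧ 1 = 0
~(A ∧ B) = ~0 = 1
~~(A ∧ B) = ~1 = 0
((~A ∨ A) ∧ ~(B ∧ A)) ↔ ~~(A ∧ B) = 1 ↔ 0 = 0
B ∨ B = 1 ∨ 1 = 1
B → B = 1 → 1 = 1
(B → B) ↔ B = 1 ↔ 1 = 1
A ∨ ((B → B) ↔ B) = 0 ∨ 1 = 1
(B ∨ B) ∨ (A ∨ ((B → B) ↔ B)) = 1 ∨ 1 = 1
(((~A ∨ A) ∧ ~(B ∧ A)) ↔ ~~(A ∧ B)) ↔ ((B ∨ B) ∨ (A ∨ ((B → B) ↔ B))) = 0 ↔ 1 = 0
No assignment yields a value below 0, so this is the minimum.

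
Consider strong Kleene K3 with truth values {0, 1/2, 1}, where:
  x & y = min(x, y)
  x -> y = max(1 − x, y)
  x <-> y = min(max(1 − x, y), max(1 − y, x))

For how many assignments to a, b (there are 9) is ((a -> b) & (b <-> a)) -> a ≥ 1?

a = 0, b = 0 ↦ 0  <
a = 0, b = 1/2 ↦ 1/2  <
a = 0, b = 1 ↦ 1  ≥
a = 1/2, b = 0 ↦ 1/2  <
a = 1/2, b = 1/2 ↦ 1/2  <
a = 1/2, b = 1 ↦ 1/2  <
a = 1, b = 0 ↦ 1  ≥
a = 1, b = 1/2 ↦ 1  ≥
a = 1, b = 1 ↦ 1  ≥
So 4 of the 9 assignments meet the threshold.

4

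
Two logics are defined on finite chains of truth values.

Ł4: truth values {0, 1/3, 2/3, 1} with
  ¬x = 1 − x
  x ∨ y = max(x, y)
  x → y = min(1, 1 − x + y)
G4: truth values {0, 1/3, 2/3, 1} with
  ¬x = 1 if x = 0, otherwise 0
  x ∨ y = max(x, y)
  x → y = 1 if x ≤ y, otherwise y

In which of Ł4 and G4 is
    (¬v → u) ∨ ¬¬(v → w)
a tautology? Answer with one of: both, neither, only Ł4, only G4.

only G4

In Ł4: at u = 0, v = 1/3, w = 0 the value is 2/3 — not a tautology.
In G4: every assignment gives 1 — tautology.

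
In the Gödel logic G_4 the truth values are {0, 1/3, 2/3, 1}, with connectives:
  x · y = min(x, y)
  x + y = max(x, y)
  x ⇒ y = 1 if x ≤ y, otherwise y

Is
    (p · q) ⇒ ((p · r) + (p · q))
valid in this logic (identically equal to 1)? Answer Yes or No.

At p = 2/3, q = 1, r = 1, for instance:
p · q = 2/3 · 1 = 2/3
p · r = 2/3 · 1 = 2/3
(p · r) + (p · q) = 2/3 + 2/3 = 2/3
(p · q) ⇒ ((p · r) + (p · q)) = 2/3 ⇒ 2/3 = 1
and checking the remaining 63 assignments likewise gives ≥ 1 in every case.

Yes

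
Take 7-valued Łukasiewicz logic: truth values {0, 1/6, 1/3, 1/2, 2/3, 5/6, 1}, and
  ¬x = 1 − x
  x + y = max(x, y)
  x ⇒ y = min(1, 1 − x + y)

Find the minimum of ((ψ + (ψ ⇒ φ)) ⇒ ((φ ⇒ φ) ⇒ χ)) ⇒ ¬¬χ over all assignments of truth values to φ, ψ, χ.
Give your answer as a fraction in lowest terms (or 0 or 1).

1/2

Take φ = 0, ψ = 1/2, χ = 0:
ψ ⇒ φ = 1/2 ⇒ 0 = 1/2
ψ + (ψ ⇒ φ) = 1/2 + 1/2 = 1/2
φ ⇒ φ = 0 ⇒ 0 = 1
(φ ⇒ φ) ⇒ χ = 1 ⇒ 0 = 0
(ψ + (ψ ⇒ φ)) ⇒ ((φ ⇒ φ) ⇒ χ) = 1/2 ⇒ 0 = 1/2
¬χ = ¬0 = 1
¬¬χ = ¬1 = 0
((ψ + (ψ ⇒ φ)) ⇒ ((φ ⇒ φ) ⇒ χ)) ⇒ ¬¬χ = 1/2 ⇒ 0 = 1/2
No assignment yields a value below 1/2, so this is the minimum.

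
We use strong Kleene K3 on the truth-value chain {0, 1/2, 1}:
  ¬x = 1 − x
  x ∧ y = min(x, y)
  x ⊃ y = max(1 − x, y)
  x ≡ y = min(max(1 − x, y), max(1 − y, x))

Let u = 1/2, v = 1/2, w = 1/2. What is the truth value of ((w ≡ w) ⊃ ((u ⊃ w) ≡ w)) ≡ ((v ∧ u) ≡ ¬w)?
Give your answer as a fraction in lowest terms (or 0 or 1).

w ≡ w = 1/2 ≡ 1/2 = 1/2
u ⊃ w = 1/2 ⊃ 1/2 = 1/2
(u ⊃ w) ≡ w = 1/2 ≡ 1/2 = 1/2
(w ≡ w) ⊃ ((u ⊃ w) ≡ w) = 1/2 ⊃ 1/2 = 1/2
v ∧ u = 1/2 ∧ 1/2 = 1/2
¬w = ¬1/2 = 1/2
(v ∧ u) ≡ ¬w = 1/2 ≡ 1/2 = 1/2
((w ≡ w) ⊃ ((u ⊃ w) ≡ w)) ≡ ((v ∧ u) ≡ ¬w) = 1/2 ≡ 1/2 = 1/2

1/2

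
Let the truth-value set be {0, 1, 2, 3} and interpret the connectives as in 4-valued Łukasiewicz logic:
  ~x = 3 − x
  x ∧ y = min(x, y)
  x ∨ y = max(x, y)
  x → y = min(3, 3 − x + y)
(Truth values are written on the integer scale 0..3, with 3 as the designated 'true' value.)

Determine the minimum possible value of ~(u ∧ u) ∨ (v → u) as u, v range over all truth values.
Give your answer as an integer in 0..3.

2

Take u = 1, v = 2:
u ∧ u = 1 ∧ 1 = 1
~(u ∧ u) = ~1 = 2
v → u = 2 → 1 = 2
~(u ∧ u) ∨ (v → u) = 2 ∨ 2 = 2
No assignment yields a value below 2, so this is the minimum.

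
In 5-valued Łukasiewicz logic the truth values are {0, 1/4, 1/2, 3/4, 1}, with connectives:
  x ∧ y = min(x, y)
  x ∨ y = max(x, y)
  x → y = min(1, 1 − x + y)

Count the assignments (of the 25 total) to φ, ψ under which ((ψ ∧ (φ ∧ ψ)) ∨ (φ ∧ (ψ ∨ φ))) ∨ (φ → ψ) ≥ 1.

19

value 1: 19 assignments (counts)
value 3/4: 5 assignments
value 1/2: 1 assignment
So 19 of the 25 assignments meet the threshold.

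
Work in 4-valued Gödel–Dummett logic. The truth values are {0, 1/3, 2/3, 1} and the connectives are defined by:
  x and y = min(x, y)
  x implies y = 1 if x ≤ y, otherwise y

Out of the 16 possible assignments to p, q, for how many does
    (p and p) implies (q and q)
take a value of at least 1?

p = 0, q = 0 ↦ 1  ≥
p = 0, q = 1/3 ↦ 1  ≥
p = 0, q = 2/3 ↦ 1  ≥
p = 0, q = 1 ↦ 1  ≥
p = 1/3, q = 0 ↦ 0  <
p = 1/3, q = 1/3 ↦ 1  ≥
p = 1/3, q = 2/3 ↦ 1  ≥
p = 1/3, q = 1 ↦ 1  ≥
p = 2/3, q = 0 ↦ 0  <
p = 2/3, q = 1/3 ↦ 1/3  <
p = 2/3, q = 2/3 ↦ 1  ≥
p = 2/3, q = 1 ↦ 1  ≥
p = 1, q = 0 ↦ 0  <
p = 1, q = 1/3 ↦ 1/3  <
p = 1, q = 2/3 ↦ 2/3  <
p = 1, q = 1 ↦ 1  ≥
So 10 of the 16 assignments meet the threshold.

10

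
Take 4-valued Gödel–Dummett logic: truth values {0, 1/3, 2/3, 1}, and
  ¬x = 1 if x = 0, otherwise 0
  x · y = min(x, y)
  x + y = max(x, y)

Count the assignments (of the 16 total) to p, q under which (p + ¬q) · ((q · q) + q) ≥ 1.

1

p = 0, q = 0 ↦ 0  <
p = 0, q = 1/3 ↦ 0  <
p = 0, q = 2/3 ↦ 0  <
p = 0, q = 1 ↦ 0  <
p = 1/3, q = 0 ↦ 0  <
p = 1/3, q = 1/3 ↦ 1/3  <
p = 1/3, q = 2/3 ↦ 1/3  <
p = 1/3, q = 1 ↦ 1/3  <
p = 2/3, q = 0 ↦ 0  <
p = 2/3, q = 1/3 ↦ 1/3  <
p = 2/3, q = 2/3 ↦ 2/3  <
p = 2/3, q = 1 ↦ 2/3  <
p = 1, q = 0 ↦ 0  <
p = 1, q = 1/3 ↦ 1/3  <
p = 1, q = 2/3 ↦ 2/3  <
p = 1, q = 1 ↦ 1  ≥
So 1 of the 16 assignments meets the threshold.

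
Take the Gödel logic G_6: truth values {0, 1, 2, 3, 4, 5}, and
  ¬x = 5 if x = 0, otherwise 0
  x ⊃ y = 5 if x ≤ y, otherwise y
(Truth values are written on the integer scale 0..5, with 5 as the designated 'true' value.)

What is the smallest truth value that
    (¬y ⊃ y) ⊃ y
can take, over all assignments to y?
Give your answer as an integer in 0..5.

Take y = 1:
¬y = ¬1 = 0
¬y ⊃ y = 0 ⊃ 1 = 5
(¬y ⊃ y) ⊃ y = 5 ⊃ 1 = 1
No assignment yields a value below 1, so this is the minimum.

1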